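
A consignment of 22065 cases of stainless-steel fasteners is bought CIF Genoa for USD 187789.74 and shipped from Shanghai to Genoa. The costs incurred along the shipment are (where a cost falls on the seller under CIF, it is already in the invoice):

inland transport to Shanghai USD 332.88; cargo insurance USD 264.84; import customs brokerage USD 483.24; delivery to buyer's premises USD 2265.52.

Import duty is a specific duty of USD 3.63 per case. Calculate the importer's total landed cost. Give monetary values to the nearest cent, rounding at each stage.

Total landed cost: USD 270634.45

CIF: the seller pays costs through ocean freight and marine insurance to the destination port.
Already in the invoice (seller's account under CIF): inland to port, insurance — exclude.
The CIF price already equals the CIF value: 187789.74
Import duty = 22065 × 3.63 = 80095.95
Buyer bears: brokerage 483.24 + delivery 2265.52 + duty 80095.95 = 82844.71
Landed cost = invoice 187789.74 + 82844.71 = 270634.45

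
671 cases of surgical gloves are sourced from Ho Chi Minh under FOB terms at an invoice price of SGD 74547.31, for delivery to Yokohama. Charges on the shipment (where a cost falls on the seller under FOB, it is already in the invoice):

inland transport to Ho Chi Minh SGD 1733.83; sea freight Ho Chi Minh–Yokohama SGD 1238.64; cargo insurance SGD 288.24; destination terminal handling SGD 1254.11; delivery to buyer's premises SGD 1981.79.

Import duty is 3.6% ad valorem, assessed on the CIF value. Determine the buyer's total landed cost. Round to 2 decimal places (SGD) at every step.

Total landed cost: SGD 82048.76

FOB: the seller bears costs until goods are on board at the origin port; the buyer bears freight, insurance and all costs thereafter.
Already in the invoice (seller's account under FOB): inland to port — exclude.
CIF value = FOB price + freight + insurance = 74547.31 + 1238.64 + 288.24 = 76074.19
Import duty = 76074.19 × 3.6% = 2738.67
Buyer bears: freight 1238.64 + insurance 288.24 + destination terminal 1254.11 + delivery 1981.79 + duty 2738.67 = 7501.45
Landed cost = invoice 74547.31 + 7501.45 = 82048.76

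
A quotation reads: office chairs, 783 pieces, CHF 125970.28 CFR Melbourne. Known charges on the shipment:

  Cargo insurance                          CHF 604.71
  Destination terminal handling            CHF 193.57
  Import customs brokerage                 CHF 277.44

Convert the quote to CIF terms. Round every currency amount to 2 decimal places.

CIF price: CHF 126574.99

Not relevant to the conversion: destination terminal, brokerage — on the buyer under both terms; not part of either seller's price.
From CFR to CIF, the seller additionally bears: insurance.
CIF price = 125970.28 + 604.71 = 126574.99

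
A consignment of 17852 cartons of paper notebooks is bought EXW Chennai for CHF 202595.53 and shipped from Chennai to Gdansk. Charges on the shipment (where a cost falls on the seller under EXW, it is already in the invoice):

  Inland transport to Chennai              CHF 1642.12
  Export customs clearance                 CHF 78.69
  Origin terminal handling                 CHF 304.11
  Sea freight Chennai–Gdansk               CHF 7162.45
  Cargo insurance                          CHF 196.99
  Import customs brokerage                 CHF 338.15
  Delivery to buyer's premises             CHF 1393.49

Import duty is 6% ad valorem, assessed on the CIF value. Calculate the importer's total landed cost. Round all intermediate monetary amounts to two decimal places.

EXW: the seller makes goods available at their premises; the buyer bears all onward costs.
CIF value = EXW price + inland to port + export clearance + origin terminal + freight + insurance = 202595.53 + 1642.12 + 78.69 + 304.11 + 7162.45 + 196.99 = 211979.89
Import duty = 211979.89 × 6% = 12718.79
Buyer bears: inland to port 1642.12 + export clearance 78.69 + origin terminal 304.11 + freight 7162.45 + insurance 196.99 + brokerage 338.15 + delivery 1393.49 + duty 12718.79 = 23834.79
Landed cost = invoice 202595.53 + 23834.79 = 226430.32

Total landed cost: CHF 226430.32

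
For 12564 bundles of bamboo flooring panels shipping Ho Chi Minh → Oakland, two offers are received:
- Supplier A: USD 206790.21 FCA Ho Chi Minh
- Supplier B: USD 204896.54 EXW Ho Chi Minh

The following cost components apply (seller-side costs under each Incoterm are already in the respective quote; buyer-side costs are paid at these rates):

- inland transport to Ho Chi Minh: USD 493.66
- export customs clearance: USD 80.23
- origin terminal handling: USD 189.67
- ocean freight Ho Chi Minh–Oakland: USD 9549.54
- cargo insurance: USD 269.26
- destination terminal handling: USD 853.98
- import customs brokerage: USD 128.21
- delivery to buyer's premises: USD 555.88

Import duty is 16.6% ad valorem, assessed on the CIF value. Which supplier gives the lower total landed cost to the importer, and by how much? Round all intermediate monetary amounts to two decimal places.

Supplier B is cheaper by USD 1538.86

Supplier A (FCA):
CIF value = FCA price + origin terminal + freight + insurance = 206790.21 + 189.67 + 9549.54 + 269.26 = 216798.68
Import duty = 216798.68 × 16.6% = 35988.58
Buyer bears (A): 189.67 + 9549.54 + 269.26 + 853.98 + 128.21 + 555.88 = 11546.54
Landed cost (A) = invoice 206790.21 + 11546.54 + duty 35988.58 = 254325.33
Supplier B (EXW):
CIF value = EXW price + inland to port + export clearance + origin terminal + freight + insurance = 204896.54 + 493.66 + 80.23 + 189.67 + 9549.54 + 269.26 = 215478.90
Import duty = 215478.90 × 16.6% = 35769.50
Buyer bears (B): 493.66 + 80.23 + 189.67 + 9549.54 + 269.26 + 853.98 + 128.21 + 555.88 = 12120.43
Landed cost (B) = invoice 204896.54 + 12120.43 + duty 35769.50 = 252786.47
Difference = |254325.33 − 252786.47| = 1538.86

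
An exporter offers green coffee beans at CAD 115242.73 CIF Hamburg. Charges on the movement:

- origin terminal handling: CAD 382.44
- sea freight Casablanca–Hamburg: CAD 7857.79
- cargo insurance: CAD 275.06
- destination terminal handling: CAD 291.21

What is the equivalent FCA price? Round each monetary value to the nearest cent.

FCA price: CAD 106727.44

Not relevant to the conversion: destination terminal — on the buyer under both terms; not part of either seller's price.
From CIF to FCA, the seller no longer bears: origin terminal, freight, insurance.
FCA price = 115242.73 − 382.44 − 7857.79 − 275.06 = 106727.44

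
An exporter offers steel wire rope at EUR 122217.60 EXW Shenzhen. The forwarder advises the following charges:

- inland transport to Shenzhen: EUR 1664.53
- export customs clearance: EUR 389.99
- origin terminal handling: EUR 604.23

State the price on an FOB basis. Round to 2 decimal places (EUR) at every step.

FOB price: EUR 124876.35

From EXW to FOB, the seller additionally bears: inland to port, export clearance, origin terminal.
FOB price = 122217.60 + 1664.53 + 389.99 + 604.23 = 124876.35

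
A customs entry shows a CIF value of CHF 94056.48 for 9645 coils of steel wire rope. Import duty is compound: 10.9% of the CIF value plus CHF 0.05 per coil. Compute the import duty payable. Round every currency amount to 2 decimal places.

Ad valorem component: 94056.48 × 10.9% = 10252.16
Specific component: 9645 × 0.05 = 482.25
Import duty = 10252.16 + 482.25 = 10734.41

Import duty: CHF 10734.41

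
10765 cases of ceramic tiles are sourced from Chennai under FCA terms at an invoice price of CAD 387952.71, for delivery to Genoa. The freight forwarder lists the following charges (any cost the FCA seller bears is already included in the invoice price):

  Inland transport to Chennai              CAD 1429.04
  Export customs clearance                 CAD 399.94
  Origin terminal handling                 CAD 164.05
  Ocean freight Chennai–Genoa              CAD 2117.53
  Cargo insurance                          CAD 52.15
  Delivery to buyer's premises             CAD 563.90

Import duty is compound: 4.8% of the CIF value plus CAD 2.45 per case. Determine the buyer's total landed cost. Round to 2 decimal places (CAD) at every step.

FCA: the seller delivers export-cleared goods to the carrier; the buyer bears costs from that point.
Already in the invoice (seller's account under FCA): inland to port, export clearance — exclude.
CIF value = FCA price + origin terminal + freight + insurance = 387952.71 + 164.05 + 2117.53 + 52.15 = 390286.44
Ad valorem component: 390286.44 × 4.8% = 18733.75
Specific component: 10765 × 2.45 = 26374.25
Import duty = 18733.75 + 26374.25 = 45108.00
Buyer bears: origin terminal 164.05 + freight 2117.53 + insurance 52.15 + delivery 563.90 + duty 45108.00 = 48005.63
Landed cost = invoice 387952.71 + 48005.63 = 435958.34

Total landed cost: CAD 435958.34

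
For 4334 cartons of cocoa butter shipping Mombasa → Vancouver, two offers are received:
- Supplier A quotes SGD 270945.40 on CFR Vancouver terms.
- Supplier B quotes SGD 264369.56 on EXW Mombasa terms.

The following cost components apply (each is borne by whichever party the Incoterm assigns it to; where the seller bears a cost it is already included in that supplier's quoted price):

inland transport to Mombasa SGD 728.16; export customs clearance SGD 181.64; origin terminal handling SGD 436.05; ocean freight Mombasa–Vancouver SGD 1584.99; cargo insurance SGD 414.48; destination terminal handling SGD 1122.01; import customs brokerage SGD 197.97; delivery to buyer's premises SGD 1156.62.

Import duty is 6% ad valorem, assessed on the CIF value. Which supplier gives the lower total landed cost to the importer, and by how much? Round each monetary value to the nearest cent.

Supplier B is cheaper by SGD 3863.70

Supplier A (CFR):
CIF value = CFR price + insurance = 270945.40 + 414.48 = 271359.88
Import duty = 271359.88 × 6% = 16281.59
Buyer bears (A): 414.48 + 1122.01 + 197.97 + 1156.62 = 2891.08
Landed cost (A) = invoice 270945.40 + 2891.08 + duty 16281.59 = 290118.07
Supplier B (EXW):
CIF value = EXW price + inland to port + export clearance + origin terminal + freight + insurance = 264369.56 + 728.16 + 181.64 + 436.05 + 1584.99 + 414.48 = 267714.88
Import duty = 267714.88 × 6% = 16062.89
Buyer bears (B): 728.16 + 181.64 + 436.05 + 1584.99 + 414.48 + 1122.01 + 197.97 + 1156.62 = 5821.92
Landed cost (B) = invoice 264369.56 + 5821.92 + duty 16062.89 = 286254.37
Difference = |290118.07 − 286254.37| = 3863.70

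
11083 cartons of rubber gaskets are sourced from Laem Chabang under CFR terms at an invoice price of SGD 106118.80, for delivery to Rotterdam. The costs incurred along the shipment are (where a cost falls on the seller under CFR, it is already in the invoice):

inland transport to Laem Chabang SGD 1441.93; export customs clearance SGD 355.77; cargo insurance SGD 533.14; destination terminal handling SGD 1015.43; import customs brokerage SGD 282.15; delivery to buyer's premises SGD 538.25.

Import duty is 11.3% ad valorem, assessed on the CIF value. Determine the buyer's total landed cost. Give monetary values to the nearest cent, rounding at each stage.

Total landed cost: SGD 120539.44

CFR: the seller pays costs through ocean freight to the destination port, but not insurance.
Already in the invoice (seller's account under CFR): inland to port, export clearance — exclude.
CIF value = CFR price + insurance = 106118.80 + 533.14 = 106651.94
Import duty = 106651.94 × 11.3% = 12051.67
Buyer bears: insurance 533.14 + destination terminal 1015.43 + brokerage 282.15 + delivery 538.25 + duty 12051.67 = 14420.64
Landed cost = invoice 106118.80 + 14420.64 = 120539.44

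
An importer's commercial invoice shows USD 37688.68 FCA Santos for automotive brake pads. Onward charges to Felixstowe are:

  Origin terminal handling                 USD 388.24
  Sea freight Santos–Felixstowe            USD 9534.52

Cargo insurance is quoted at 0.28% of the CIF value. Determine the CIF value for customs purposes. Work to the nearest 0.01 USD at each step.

Let C be the CIF value. C = FCA price + pre-shipment costs + freight + 0.28% × C
C − 0.28% × C = 37688.68 + 388.24 + 9534.52
0.9972 × C = 47611.44
C = 47611.44 / 0.9972 = 47745.13
Insurance premium = 0.28% × 47745.13 = 133.69

CIF value: USD 47745.13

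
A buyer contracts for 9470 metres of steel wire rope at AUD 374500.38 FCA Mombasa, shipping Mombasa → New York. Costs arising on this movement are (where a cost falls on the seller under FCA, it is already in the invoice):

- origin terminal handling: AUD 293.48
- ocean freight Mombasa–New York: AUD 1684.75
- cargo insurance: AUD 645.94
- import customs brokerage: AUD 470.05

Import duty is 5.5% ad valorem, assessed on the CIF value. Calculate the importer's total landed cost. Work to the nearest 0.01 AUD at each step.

Total landed cost: AUD 398336.45

FCA: the seller delivers export-cleared goods to the carrier; the buyer bears costs from that point.
CIF value = FCA price + origin terminal + freight + insurance = 374500.38 + 293.48 + 1684.75 + 645.94 = 377124.55
Import duty = 377124.55 × 5.5% = 20741.85
Buyer bears: origin terminal 293.48 + freight 1684.75 + insurance 645.94 + brokerage 470.05 + duty 20741.85 = 23836.07
Landed cost = invoice 374500.38 + 23836.07 = 398336.45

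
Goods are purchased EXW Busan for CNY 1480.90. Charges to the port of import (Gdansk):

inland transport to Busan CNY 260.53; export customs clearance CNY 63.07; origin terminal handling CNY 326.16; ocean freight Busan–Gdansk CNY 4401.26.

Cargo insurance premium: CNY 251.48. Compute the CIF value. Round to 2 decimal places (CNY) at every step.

CIF = EXW price + pre-shipment costs + freight + insurance
CIF = 1480.90 + 260.53 + 63.07 + 326.16 + 4401.26 + 251.48 = 6783.40

CIF value: CNY 6783.40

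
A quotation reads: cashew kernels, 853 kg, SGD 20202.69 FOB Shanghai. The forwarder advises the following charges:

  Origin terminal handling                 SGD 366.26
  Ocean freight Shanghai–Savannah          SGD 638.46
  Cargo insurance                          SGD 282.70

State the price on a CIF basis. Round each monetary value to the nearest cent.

CIF price: SGD 21123.85

Not relevant to the conversion: origin terminal — on the seller under both FOB and CIF; already in the FOB price and stays in the CIF price.
From FOB to CIF, the seller additionally bears: freight, insurance.
CIF price = 20202.69 + 638.46 + 282.70 = 21123.85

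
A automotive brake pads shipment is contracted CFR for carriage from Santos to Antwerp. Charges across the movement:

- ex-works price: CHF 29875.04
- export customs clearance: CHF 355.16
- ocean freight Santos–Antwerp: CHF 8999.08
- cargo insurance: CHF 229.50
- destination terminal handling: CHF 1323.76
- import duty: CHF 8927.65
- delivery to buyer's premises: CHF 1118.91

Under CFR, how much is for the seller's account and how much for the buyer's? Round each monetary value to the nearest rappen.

Seller: CHF 39229.28; buyer: CHF 11599.82

CFR: the seller pays costs through ocean freight to the destination port, but not insurance.
Seller's account: goods 29875.04 + export clearance 355.16 + freight 8999.08 = 39229.28
Buyer's account: insurance 229.50 + destination terminal 1323.76 + duty 8927.65 + delivery 1118.91 = 11599.82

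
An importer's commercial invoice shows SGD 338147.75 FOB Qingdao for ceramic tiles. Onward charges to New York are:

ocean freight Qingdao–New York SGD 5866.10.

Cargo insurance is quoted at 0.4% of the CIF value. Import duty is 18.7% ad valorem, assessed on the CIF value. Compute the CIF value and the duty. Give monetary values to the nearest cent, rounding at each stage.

CIF value: SGD 345395.43; import duty: SGD 64588.95

Let C be the CIF value. C = FOB price + freight + 0.4% × C
C − 0.4% × C = 338147.75 + 5866.10
0.996 × C = 344013.85
C = 344013.85 / 0.996 = 345395.43
Insurance premium = 0.4% × 345395.43 = 1381.58
Import duty = 345395.43 × 18.7% = 64588.95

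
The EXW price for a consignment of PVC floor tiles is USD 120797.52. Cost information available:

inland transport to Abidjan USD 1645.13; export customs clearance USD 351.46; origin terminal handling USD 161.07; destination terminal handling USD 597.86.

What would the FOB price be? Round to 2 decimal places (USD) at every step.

Not relevant to the conversion: destination terminal — on the buyer under both terms; not part of either seller's price.
From EXW to FOB, the seller additionally bears: inland to port, export clearance, origin terminal.
FOB price = 120797.52 + 1645.13 + 351.46 + 161.07 = 122955.18

FOB price: USD 122955.18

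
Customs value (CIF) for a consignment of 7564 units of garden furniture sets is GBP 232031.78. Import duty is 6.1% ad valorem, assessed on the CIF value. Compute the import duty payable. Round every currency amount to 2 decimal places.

Import duty = 232031.78 × 6.1% = 14153.94

Import duty: GBP 14153.94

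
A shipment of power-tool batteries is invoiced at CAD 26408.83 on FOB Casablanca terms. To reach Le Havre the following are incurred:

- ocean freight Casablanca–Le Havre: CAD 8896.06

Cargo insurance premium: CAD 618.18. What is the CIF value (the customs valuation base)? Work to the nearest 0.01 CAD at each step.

CIF = FOB price + freight + insurance
CIF = 26408.83 + 8896.06 + 618.18 = 35923.07

CIF value: CAD 35923.07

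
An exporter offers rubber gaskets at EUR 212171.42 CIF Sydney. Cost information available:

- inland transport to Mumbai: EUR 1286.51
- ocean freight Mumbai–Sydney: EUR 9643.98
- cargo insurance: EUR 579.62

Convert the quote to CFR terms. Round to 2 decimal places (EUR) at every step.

CFR price: EUR 211591.80

Not relevant to the conversion: inland to port, freight — on the seller under both CIF and CFR; already in the CIF price and stays in the CFR price.
From CIF to CFR, the seller no longer bears: insurance.
CFR price = 212171.42 − 579.62 = 211591.80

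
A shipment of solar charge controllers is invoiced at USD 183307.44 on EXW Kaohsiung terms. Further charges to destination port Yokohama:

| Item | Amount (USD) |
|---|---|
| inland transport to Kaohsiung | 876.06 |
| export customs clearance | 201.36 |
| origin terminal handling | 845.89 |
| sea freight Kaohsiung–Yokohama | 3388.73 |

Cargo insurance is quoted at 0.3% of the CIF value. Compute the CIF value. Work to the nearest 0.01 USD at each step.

Let C be the CIF value. C = EXW price + pre-shipment costs + freight + 0.3% × C
C − 0.3% × C = 183307.44 + 876.06 + 201.36 + 845.89 + 3388.73
0.997 × C = 188619.48
C = 188619.48 / 0.997 = 189187.04
Insurance premium = 0.3% × 189187.04 = 567.56

CIF value: USD 189187.04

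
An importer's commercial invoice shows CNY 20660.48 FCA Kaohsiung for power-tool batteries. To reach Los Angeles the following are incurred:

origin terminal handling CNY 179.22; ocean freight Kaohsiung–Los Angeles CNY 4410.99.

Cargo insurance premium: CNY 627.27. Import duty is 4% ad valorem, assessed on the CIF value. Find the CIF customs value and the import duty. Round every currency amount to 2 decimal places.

CIF value: CNY 25877.96; import duty: CNY 1035.12

CIF = FCA price + pre-shipment costs + freight + insurance
CIF = 20660.48 + 179.22 + 4410.99 + 627.27 = 25877.96
Import duty = 25877.96 × 4% = 1035.12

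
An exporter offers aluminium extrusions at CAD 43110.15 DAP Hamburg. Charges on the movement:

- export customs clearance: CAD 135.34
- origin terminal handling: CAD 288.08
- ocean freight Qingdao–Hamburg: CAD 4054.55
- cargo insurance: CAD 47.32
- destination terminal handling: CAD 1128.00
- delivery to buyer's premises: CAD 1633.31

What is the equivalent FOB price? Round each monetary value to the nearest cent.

FOB price: CAD 36246.97

Not relevant to the conversion: origin terminal, export clearance — on the seller under both DAP and FOB; already in the DAP price and stays in the FOB price.
From DAP to FOB, the seller no longer bears: freight, insurance, destination terminal, delivery.
FOB price = 43110.15 − 4054.55 − 47.32 − 1128.00 − 1633.31 = 36246.97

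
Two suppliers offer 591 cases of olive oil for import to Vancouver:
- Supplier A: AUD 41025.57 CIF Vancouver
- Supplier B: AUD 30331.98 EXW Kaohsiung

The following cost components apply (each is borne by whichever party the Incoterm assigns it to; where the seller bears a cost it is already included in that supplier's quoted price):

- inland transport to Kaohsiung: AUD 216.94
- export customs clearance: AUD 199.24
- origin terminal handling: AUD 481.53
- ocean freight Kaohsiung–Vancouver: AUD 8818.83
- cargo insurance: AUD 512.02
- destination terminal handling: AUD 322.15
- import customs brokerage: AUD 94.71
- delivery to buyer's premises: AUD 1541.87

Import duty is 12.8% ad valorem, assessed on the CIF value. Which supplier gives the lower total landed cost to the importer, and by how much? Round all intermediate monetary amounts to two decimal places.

Supplier B is cheaper by AUD 524.55

Supplier A (CIF):
The CIF price already equals the CIF value: 41025.57
Import duty = 41025.57 × 12.8% = 5251.27
Buyer bears (A): 322.15 + 94.71 + 1541.87 = 1958.73
Landed cost (A) = invoice 41025.57 + 1958.73 + duty 5251.27 = 48235.57
Supplier B (EXW):
CIF value = EXW price + inland to port + export clearance + origin terminal + freight + insurance = 30331.98 + 216.94 + 199.24 + 481.53 + 8818.83 + 512.02 = 40560.54
Import duty = 40560.54 × 12.8% = 5191.75
Buyer bears (B): 216.94 + 199.24 + 481.53 + 8818.83 + 512.02 + 322.15 + 94.71 + 1541.87 = 12187.29
Landed cost (B) = invoice 30331.98 + 12187.29 + duty 5191.75 = 47711.02
Difference = |48235.57 − 47711.02| = 524.55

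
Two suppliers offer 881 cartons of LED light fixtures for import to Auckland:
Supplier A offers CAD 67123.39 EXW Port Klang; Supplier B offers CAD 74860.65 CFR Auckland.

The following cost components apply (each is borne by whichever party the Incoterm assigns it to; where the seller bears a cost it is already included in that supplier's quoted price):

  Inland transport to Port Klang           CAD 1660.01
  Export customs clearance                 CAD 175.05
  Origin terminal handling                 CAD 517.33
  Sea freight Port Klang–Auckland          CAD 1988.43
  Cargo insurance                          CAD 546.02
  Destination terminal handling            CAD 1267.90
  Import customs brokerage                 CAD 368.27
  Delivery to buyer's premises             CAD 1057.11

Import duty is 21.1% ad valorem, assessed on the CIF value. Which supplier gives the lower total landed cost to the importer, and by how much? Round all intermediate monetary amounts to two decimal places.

Supplier A is cheaper by CAD 4113.09

Supplier A (EXW):
CIF value = EXW price + inland to port + export clearance + origin terminal + freight + insurance = 67123.39 + 1660.01 + 175.05 + 517.33 + 1988.43 + 546.02 = 72010.23
Import duty = 72010.23 × 21.1% = 15194.16
Buyer bears (A): 1660.01 + 175.05 + 517.33 + 1988.43 + 546.02 + 1267.90 + 368.27 + 1057.11 = 7580.12
Landed cost (A) = invoice 67123.39 + 7580.12 + duty 15194.16 = 89897.67
Supplier B (CFR):
CIF value = CFR price + insurance = 74860.65 + 546.02 = 75406.67
Import duty = 75406.67 × 21.1% = 15910.81
Buyer bears (B): 546.02 + 1267.90 + 368.27 + 1057.11 = 3239.30
Landed cost (B) = invoice 74860.65 + 3239.30 + duty 15910.81 = 94010.76
Difference = |89897.67 − 94010.76| = 4113.09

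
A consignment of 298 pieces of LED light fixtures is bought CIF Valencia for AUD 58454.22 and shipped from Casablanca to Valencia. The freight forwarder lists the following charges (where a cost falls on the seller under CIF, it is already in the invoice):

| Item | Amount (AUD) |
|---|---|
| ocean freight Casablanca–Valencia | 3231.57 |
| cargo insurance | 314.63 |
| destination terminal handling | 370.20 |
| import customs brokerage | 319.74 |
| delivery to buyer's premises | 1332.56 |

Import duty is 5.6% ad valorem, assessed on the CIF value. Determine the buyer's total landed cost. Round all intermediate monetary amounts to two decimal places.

CIF: the seller pays costs through ocean freight and marine insurance to the destination port.
Already in the invoice (seller's account under CIF): freight, insurance — exclude.
The CIF price already equals the CIF value: 58454.22
Import duty = 58454.22 × 5.6% = 3273.44
Buyer bears: destination terminal 370.20 + brokerage 319.74 + delivery 1332.56 + duty 3273.44 = 5295.94
Landed cost = invoice 58454.22 + 5295.94 = 63750.16

Total landed cost: AUD 63750.16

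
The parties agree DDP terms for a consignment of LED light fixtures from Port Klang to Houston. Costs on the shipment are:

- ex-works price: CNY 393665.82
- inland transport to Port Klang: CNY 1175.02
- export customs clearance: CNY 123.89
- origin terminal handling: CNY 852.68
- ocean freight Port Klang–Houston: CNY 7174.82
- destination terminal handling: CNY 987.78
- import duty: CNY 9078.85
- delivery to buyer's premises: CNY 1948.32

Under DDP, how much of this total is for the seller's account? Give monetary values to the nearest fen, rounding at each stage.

Seller's account: CNY 415007.18

DDP: the seller bears all costs including import duty.
Seller's account: goods 393665.82 + inland to port 1175.02 + export clearance 123.89 + origin terminal 852.68 + freight 7174.82 + destination terminal 987.78 + duty 9078.85 + delivery 1948.32 = 415007.18
Buyer's account: 0.00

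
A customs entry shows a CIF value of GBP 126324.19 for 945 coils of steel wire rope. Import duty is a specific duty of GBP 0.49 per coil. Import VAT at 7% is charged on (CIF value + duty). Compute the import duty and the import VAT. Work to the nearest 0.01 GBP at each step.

Import duty: GBP 463.05; import VAT: GBP 8875.11

Import duty = 945 × 0.49 = 463.05
VAT base = CIF + duty = 126324.19 + 463.05 = 126787.24
Import VAT = 126787.24 × 7% = 8875.11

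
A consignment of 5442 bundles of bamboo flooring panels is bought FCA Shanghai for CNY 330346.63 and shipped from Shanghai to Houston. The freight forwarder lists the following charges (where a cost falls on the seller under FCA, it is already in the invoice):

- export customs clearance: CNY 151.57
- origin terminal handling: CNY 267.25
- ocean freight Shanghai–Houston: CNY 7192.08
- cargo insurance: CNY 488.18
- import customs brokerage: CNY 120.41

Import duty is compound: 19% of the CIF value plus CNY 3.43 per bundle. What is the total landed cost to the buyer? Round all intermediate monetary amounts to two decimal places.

Total landed cost: CNY 421356.50

FCA: the seller delivers export-cleared goods to the carrier; the buyer bears costs from that point.
Already in the invoice (seller's account under FCA): export clearance — exclude.
CIF value = FCA price + origin terminal + freight + insurance = 330346.63 + 267.25 + 7192.08 + 488.18 = 338294.14
Ad valorem component: 338294.14 × 19% = 64275.89
Specific component: 5442 × 3.43 = 18666.06
Import duty = 64275.89 + 18666.06 = 82941.95
Buyer bears: origin terminal 267.25 + freight 7192.08 + insurance 488.18 + brokerage 120.41 + duty 82941.95 = 91009.87
Landed cost = invoice 330346.63 + 91009.87 = 421356.50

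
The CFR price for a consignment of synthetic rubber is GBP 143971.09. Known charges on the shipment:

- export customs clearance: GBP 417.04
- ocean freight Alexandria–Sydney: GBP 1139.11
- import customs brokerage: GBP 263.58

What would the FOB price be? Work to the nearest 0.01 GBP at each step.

Not relevant to the conversion: export clearance — on the seller under both CFR and FOB; already in the CFR price and stays in the FOB price. brokerage — on the buyer under both terms; not part of either seller's price.
From CFR to FOB, the seller no longer bears: freight.
FOB price = 143971.09 − 1139.11 = 142831.98

FOB price: GBP 142831.98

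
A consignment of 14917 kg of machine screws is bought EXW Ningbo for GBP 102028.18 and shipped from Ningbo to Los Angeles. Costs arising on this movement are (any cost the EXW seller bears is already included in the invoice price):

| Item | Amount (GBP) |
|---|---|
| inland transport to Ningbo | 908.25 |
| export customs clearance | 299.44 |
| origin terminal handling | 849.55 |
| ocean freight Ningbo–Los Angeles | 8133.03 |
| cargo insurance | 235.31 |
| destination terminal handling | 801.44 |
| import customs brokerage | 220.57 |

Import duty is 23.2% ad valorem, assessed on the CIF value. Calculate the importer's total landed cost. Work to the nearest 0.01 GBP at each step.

EXW: the seller makes goods available at their premises; the buyer bears all onward costs.
CIF value = EXW price + inland to port + export clearance + origin terminal + freight + insurance = 102028.18 + 908.25 + 299.44 + 849.55 + 8133.03 + 235.31 = 112453.76
Import duty = 112453.76 × 23.2% = 26089.27
Buyer bears: inland to port 908.25 + export clearance 299.44 + origin terminal 849.55 + freight 8133.03 + insurance 235.31 + destination terminal 801.44 + brokerage 220.57 + duty 26089.27 = 37536.86
Landed cost = invoice 102028.18 + 37536.86 = 139565.04

Total landed cost: GBP 139565.04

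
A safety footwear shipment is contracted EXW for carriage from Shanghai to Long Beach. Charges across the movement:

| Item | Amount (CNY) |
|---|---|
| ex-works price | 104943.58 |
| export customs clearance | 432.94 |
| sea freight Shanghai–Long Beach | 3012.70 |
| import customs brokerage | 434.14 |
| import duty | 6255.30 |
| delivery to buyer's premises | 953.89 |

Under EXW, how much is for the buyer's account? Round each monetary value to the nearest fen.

Buyer's account: CNY 11088.97

EXW: the seller makes goods available at their premises; the buyer bears all onward costs.
Seller's account: goods 104943.58 = 104943.58
Buyer's account: export clearance 432.94 + freight 3012.70 + brokerage 434.14 + duty 6255.30 + delivery 953.89 = 11088.97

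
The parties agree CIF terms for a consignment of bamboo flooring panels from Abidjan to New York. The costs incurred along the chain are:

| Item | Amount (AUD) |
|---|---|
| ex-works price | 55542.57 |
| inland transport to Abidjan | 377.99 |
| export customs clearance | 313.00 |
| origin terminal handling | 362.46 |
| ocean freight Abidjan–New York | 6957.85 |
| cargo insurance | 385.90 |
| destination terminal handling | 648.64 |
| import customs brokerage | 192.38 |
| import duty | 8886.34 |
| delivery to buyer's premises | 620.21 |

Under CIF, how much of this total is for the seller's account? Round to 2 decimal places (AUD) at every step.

CIF: the seller pays costs through ocean freight and marine insurance to the destination port.
Seller's account: goods 55542.57 + inland to port 377.99 + export clearance 313.00 + origin terminal 362.46 + freight 6957.85 + insurance 385.90 = 63939.77
Buyer's account: destination terminal 648.64 + brokerage 192.38 + duty 8886.34 + delivery 620.21 = 10347.57

Seller's account: AUD 63939.77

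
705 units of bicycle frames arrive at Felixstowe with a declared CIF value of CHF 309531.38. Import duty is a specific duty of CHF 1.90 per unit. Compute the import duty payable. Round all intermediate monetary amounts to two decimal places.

Import duty: CHF 1339.50

Import duty = 705 × 1.90 = 1339.50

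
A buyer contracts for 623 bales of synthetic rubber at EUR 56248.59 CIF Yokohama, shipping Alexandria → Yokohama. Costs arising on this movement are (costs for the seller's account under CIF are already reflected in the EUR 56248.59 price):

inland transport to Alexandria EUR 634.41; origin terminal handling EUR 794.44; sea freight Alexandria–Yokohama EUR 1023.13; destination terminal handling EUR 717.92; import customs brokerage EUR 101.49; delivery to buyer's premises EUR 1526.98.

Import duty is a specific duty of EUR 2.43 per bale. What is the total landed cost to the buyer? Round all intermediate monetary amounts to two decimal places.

CIF: the seller pays costs through ocean freight and marine insurance to the destination port.
Already in the invoice (seller's account under CIF): inland to port, origin terminal, freight — exclude.
The CIF price already equals the CIF value: 56248.59
Import duty = 623 × 2.43 = 1513.89
Buyer bears: destination terminal 717.92 + brokerage 101.49 + delivery 1526.98 + duty 1513.89 = 3860.28
Landed cost = invoice 56248.59 + 3860.28 = 60108.87

Total landed cost: EUR 60108.87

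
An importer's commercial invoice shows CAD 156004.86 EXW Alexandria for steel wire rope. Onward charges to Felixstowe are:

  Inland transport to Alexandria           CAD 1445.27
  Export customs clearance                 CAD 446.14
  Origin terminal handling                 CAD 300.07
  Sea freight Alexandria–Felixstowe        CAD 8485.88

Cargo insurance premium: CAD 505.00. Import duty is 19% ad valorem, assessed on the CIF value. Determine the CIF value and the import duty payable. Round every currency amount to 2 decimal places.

CIF value: CAD 167187.22; import duty: CAD 31765.57

CIF = EXW price + pre-shipment costs + freight + insurance
CIF = 156004.86 + 1445.27 + 446.14 + 300.07 + 8485.88 + 505.00 = 167187.22
Import duty = 167187.22 × 19% = 31765.57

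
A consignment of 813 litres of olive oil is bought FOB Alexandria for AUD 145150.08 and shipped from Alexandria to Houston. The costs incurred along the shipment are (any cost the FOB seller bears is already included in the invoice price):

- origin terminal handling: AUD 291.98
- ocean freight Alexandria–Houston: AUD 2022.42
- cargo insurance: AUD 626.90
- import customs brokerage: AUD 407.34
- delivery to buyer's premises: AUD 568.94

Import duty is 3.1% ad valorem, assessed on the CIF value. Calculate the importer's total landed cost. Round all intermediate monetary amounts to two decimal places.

Total landed cost: AUD 153357.46

FOB: the seller bears costs until goods are on board at the origin port; the buyer bears freight, insurance and all costs thereafter.
Already in the invoice (seller's account under FOB): origin terminal — exclude.
CIF value = FOB price + freight + insurance = 145150.08 + 2022.42 + 626.90 = 147799.40
Import duty = 147799.40 × 3.1% = 4581.78
Buyer bears: freight 2022.42 + insurance 626.90 + brokerage 407.34 + delivery 568.94 + duty 4581.78 = 8207.38
Landed cost = invoice 145150.08 + 8207.38 = 153357.46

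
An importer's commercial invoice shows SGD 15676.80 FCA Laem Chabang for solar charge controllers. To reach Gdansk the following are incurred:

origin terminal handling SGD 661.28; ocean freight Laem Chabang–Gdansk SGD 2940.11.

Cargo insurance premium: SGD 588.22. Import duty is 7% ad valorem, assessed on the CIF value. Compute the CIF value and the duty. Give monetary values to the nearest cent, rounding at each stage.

CIF = FCA price + pre-shipment costs + freight + insurance
CIF = 15676.80 + 661.28 + 2940.11 + 588.22 = 19866.41
Import duty = 19866.41 × 7% = 1390.65

CIF value: SGD 19866.41; import duty: SGD 1390.65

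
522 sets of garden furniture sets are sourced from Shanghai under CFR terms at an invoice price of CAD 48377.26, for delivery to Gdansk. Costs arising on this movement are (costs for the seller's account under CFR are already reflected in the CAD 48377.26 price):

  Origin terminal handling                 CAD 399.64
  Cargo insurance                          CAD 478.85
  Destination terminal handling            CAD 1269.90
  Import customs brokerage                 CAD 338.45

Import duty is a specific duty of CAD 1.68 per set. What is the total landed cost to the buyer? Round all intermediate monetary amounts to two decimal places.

Total landed cost: CAD 51341.42

CFR: the seller pays costs through ocean freight to the destination port, but not insurance.
Already in the invoice (seller's account under CFR): origin terminal — exclude.
CIF value = CFR price + insurance = 48377.26 + 478.85 = 48856.11
Import duty = 522 × 1.68 = 876.96
Buyer bears: insurance 478.85 + destination terminal 1269.90 + brokerage 338.45 + duty 876.96 = 2964.16
Landed cost = invoice 48377.26 + 2964.16 = 51341.42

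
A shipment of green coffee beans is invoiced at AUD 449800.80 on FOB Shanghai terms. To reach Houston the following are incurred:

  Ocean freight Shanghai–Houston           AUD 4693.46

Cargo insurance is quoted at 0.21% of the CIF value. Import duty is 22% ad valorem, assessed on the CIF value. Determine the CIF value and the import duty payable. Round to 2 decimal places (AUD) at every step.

Let C be the CIF value. C = FOB price + freight + 0.21% × C
C − 0.21% × C = 449800.80 + 4693.46
0.9979 × C = 454494.26
C = 454494.26 / 0.9979 = 455450.71
Insurance premium = 0.21% × 455450.71 = 956.45
Import duty = 455450.71 × 22% = 100199.16

CIF value: AUD 455450.71; import duty: AUD 100199.16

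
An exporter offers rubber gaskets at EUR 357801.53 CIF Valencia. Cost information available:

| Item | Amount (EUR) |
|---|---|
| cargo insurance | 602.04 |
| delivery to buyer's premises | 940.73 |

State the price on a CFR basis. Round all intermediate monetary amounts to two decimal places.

Not relevant to the conversion: delivery — on the buyer under both terms; not part of either seller's price.
From CIF to CFR, the seller no longer bears: insurance.
CFR price = 357801.53 − 602.04 = 357199.49

CFR price: EUR 357199.49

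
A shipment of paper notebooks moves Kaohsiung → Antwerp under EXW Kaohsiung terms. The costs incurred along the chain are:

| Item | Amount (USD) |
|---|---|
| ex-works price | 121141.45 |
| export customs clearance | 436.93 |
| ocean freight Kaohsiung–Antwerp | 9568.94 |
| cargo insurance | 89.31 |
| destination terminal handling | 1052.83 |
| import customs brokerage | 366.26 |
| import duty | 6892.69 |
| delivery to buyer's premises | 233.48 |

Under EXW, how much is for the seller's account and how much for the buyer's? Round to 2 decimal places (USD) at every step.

Seller: USD 121141.45; buyer: USD 18640.44

EXW: the seller makes goods available at their premises; the buyer bears all onward costs.
Seller's account: goods 121141.45 = 121141.45
Buyer's account: export clearance 436.93 + freight 9568.94 + insurance 89.31 + destination terminal 1052.83 + brokerage 366.26 + duty 6892.69 + delivery 233.48 = 18640.44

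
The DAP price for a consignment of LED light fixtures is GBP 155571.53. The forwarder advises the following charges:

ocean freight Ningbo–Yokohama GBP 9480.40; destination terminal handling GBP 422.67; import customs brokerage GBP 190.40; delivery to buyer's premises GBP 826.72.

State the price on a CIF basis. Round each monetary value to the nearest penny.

Not relevant to the conversion: freight — on the seller under both DAP and CIF; already in the DAP price and stays in the CIF price. brokerage — on the buyer under both terms; not part of either seller's price.
From DAP to CIF, the seller no longer bears: destination terminal, delivery.
CIF price = 155571.53 − 422.67 − 826.72 = 154322.14

CIF price: GBP 154322.14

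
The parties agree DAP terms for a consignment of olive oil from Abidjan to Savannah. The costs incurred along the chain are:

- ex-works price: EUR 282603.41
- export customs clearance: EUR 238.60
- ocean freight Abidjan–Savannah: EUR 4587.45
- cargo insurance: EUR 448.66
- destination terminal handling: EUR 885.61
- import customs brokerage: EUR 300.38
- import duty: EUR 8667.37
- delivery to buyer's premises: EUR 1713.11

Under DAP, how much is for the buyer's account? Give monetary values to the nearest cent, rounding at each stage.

Buyer's account: EUR 8967.75

DAP: the seller bears all costs to the named destination except import duty and clearance.
Seller's account: goods 282603.41 + export clearance 238.60 + freight 4587.45 + insurance 448.66 + destination terminal 885.61 + delivery 1713.11 = 290476.84
Buyer's account: brokerage 300.38 + duty 8667.37 = 8967.75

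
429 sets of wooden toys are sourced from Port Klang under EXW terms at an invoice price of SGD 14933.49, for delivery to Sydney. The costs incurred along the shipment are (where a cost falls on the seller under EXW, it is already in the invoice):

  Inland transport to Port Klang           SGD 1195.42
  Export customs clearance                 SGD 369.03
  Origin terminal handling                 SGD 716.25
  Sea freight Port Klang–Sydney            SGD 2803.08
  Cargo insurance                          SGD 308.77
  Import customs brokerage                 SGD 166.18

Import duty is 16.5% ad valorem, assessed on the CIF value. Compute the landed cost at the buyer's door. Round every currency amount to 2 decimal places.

EXW: the seller makes goods available at their premises; the buyer bears all onward costs.
CIF value = EXW price + inland to port + export clearance + origin terminal + freight + insurance = 14933.49 + 1195.42 + 369.03 + 716.25 + 2803.08 + 308.77 = 20326.04
Import duty = 20326.04 × 16.5% = 3353.80
Buyer bears: inland to port 1195.42 + export clearance 369.03 + origin terminal 716.25 + freight 2803.08 + insurance 308.77 + brokerage 166.18 + duty 3353.80 = 8912.53
Landed cost = invoice 14933.49 + 8912.53 = 23846.02

Total landed cost: SGD 23846.02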